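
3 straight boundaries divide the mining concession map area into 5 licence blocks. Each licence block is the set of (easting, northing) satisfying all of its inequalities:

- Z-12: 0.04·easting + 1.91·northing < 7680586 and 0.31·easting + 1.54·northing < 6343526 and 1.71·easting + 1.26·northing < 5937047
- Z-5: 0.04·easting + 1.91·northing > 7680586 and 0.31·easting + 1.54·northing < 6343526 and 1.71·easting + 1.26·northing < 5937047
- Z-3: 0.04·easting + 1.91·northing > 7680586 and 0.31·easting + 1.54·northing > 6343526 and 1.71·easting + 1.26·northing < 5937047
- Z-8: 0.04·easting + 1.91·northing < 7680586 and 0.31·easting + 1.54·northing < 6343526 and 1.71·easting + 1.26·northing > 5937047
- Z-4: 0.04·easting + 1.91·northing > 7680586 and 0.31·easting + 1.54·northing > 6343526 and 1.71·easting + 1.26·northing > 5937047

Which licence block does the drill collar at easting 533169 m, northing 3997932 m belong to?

Z-8

0.04·533169 + 1.91·3997932 = 7657376.880, which is < 7680586
0.31·533169 + 1.54·3997932 = 6322097.670, which is < 6343526
1.71·533169 + 1.26·3997932 = 5949113.310, which is > 5937047
This sign pattern matches Z-8.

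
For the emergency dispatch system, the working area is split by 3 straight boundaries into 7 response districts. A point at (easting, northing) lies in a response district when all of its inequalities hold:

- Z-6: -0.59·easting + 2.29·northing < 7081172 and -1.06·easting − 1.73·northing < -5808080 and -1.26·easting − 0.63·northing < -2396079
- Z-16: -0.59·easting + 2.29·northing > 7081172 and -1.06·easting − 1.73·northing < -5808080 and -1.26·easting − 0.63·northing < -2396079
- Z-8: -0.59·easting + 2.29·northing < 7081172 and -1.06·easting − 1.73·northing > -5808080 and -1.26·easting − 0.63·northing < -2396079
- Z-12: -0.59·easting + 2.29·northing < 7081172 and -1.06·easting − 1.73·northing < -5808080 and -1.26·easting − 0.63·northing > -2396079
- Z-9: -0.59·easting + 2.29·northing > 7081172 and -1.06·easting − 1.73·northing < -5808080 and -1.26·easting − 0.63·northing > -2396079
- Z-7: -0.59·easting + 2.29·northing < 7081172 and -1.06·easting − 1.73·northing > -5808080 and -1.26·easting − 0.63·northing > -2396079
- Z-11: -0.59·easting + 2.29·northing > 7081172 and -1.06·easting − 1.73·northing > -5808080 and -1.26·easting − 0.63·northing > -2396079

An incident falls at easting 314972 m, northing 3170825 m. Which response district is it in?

-0.59·314972 + 2.29·3170825 = 7075355.770, which is < 7081172
-1.06·314972 − 1.73·3170825 = -5819397.570, which is < -5808080
-1.26·314972 − 0.63·3170825 = -2394484.470, which is > -2396079
This sign pattern matches Z-12.

Z-12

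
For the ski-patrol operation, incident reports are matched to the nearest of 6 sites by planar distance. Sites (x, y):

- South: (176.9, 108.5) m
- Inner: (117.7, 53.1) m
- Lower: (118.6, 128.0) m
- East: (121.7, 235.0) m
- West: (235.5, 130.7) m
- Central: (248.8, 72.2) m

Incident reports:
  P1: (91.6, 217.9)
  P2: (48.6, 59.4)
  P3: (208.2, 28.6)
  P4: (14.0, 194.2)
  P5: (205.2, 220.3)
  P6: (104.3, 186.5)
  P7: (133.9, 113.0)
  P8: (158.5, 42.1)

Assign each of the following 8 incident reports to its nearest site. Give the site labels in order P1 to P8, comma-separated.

East, Inner, Central, East, East, East, Lower, Inner

P1 → East (d²=1198.42)
P2 → Inner (d²=4814.50)
P3 → Central (d²=3549.32)
P4 → East (d²=13263.93)
P5 → East (d²=7188.34)
P6 → East (d²=2655.01)
P7 → Lower (d²=459.09)
P8 → Inner (d²=1785.64)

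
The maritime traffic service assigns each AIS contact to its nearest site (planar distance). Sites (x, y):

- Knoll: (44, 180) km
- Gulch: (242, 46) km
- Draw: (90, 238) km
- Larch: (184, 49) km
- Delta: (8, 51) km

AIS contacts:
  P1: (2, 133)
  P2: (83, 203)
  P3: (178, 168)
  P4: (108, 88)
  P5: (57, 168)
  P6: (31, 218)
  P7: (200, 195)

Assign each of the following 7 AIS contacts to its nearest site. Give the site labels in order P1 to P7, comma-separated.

Knoll, Draw, Draw, Larch, Knoll, Knoll, Draw

P1 → Knoll (d²=3973.00)
P2 → Draw (d²=1274.00)
P3 → Draw (d²=12644.00)
P4 → Larch (d²=7297.00)
P5 → Knoll (d²=313.00)
P6 → Knoll (d²=1613.00)
P7 → Draw (d²=13949.00)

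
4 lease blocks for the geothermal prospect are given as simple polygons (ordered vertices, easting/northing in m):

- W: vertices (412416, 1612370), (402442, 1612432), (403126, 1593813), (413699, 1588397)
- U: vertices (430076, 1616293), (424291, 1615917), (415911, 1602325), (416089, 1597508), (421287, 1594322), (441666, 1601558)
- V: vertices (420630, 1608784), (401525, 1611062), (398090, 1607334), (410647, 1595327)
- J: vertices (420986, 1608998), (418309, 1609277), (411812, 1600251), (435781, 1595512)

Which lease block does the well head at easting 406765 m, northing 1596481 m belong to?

Cast a ray rightward from (406765, 1596481). For each polygon, the edges (by vertex number in listed order) whose endpoints lie on opposite sides of northing = 1596481, where each meets that height, and whether that is right or left of the point:
W: 2–3 at easting≈403028.0 (left), 4–1 at easting≈413266.4 (right) → 1 crossing.
U: 4–5 at easting≈417764.6 (right), 5–6 at easting≈427367.5 (right) → 2 crossings.
V: 3–4 at easting≈409440.1 (right), 4–1 at easting≈411503.1 (right) → 2 crossings.
J: 3–4 at easting≈430880.0 (right), 4–1 at easting≈434717.9 (right) → 2 crossings.
Only W has an odd count, so the point is inside W.

W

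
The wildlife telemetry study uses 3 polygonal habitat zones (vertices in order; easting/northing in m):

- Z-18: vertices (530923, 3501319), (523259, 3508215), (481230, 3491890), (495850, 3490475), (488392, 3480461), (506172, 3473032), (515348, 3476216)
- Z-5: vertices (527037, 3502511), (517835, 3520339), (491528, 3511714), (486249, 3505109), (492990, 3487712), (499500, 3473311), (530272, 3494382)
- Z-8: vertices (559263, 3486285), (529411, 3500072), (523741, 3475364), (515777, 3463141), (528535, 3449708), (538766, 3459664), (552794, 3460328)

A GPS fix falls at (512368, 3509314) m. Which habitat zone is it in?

Z-5

Cast a ray rightward from (512368, 3509314). For each polygon, the edges (by vertex number in listed order) whose endpoints lie on opposite sides of northing = 3509314, where each meets that height, and whether that is right or left of the point:
Z-18: no edge straddles that height → 0 crossings.
Z-5: 1–2 at easting≈523525.6 (right), 3–4 at easting≈489609.8 (left) → 1 crossing.
Z-8: no edge straddles that height → 0 crossings.
Only Z-5 has an odd count, so the point is inside Z-5.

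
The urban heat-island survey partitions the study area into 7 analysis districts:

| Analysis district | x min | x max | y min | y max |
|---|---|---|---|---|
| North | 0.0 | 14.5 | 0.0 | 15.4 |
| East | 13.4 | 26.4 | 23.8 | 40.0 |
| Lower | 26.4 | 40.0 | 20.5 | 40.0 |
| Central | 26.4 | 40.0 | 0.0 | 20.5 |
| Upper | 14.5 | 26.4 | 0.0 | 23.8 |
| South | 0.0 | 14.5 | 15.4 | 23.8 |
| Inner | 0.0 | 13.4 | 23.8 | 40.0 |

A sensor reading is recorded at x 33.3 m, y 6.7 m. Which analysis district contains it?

The point has x = 33.3 and y = 6.7.
Only Central satisfies 26.4 ≤ x ≤ 40.0 and 0.0 ≤ y ≤ 20.5.

Central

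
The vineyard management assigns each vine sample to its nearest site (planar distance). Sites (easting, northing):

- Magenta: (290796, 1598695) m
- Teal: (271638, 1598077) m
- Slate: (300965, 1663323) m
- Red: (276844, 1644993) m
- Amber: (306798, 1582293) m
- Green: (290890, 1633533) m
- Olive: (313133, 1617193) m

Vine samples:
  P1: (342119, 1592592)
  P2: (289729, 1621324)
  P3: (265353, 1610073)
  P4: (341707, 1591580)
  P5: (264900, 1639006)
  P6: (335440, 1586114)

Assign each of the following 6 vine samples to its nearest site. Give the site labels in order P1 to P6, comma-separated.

P1 → Amber (d²=1353642442.00)
P2 → Green (d²=150407602.00)
P3 → Teal (d²=183405241.00)
P4 → Amber (d²=1304886650.00)
P5 → Red (d²=178503305.00)
P6 → Amber (d²=834964205.00)

Amber, Green, Teal, Amber, Red, Amber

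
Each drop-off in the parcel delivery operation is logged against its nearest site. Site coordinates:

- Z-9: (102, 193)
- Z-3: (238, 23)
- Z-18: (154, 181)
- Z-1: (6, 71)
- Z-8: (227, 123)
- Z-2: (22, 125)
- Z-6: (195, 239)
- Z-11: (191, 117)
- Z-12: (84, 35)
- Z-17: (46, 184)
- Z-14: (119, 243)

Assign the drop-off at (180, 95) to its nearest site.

Z-11

Squared distances to each site:
Z-9: 15688.000; Z-3: 8548.000; Z-18: 8072.000; Z-1: 30852.000; Z-8: 2993.000; Z-2: 25864.000; Z-6: 20961.000; Z-11: 605.000; Z-12: 12816.000; Z-17: 25877.000; Z-14: 25625.000.
Minimum at Z-11.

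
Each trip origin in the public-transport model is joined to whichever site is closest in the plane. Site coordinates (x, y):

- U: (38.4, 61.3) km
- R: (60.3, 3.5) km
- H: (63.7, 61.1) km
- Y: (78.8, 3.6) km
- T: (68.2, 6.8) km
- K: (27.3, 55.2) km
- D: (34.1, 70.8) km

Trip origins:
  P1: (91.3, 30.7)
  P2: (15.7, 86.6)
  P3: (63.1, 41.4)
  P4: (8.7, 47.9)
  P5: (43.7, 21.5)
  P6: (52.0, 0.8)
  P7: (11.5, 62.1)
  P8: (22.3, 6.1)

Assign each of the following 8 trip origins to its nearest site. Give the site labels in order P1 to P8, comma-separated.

P1 → Y (d²=890.66)
P2 → D (d²=588.20)
P3 → H (d²=388.45)
P4 → K (d²=399.25)
P5 → R (d²=599.56)
P6 → R (d²=76.18)
P7 → K (d²=297.25)
P8 → R (d²=1450.76)

Y, D, H, K, R, R, K, R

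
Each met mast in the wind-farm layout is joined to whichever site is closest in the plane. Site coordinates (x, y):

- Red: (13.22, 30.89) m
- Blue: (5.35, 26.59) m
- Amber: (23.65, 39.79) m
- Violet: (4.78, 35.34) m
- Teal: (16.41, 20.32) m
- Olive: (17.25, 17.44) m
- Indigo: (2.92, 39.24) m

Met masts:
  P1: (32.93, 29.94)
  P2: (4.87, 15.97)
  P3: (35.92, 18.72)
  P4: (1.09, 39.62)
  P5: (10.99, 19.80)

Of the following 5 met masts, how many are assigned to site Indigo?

1

P1 → Amber
P2 → Blue
P3 → Olive
P4 → Indigo
P5 → Teal
1 of the 5 goes to Indigo.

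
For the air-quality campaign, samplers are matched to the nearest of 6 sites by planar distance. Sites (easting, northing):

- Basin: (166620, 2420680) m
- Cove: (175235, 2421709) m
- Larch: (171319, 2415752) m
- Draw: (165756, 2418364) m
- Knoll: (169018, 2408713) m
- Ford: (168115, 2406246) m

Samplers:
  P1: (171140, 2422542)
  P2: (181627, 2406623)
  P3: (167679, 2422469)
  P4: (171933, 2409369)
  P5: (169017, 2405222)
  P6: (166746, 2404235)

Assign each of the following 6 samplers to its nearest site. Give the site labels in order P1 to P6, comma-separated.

Cove, Knoll, Basin, Knoll, Ford, Ford

P1 → Cove (d²=17462914.00)
P2 → Knoll (d²=163354981.00)
P3 → Basin (d²=4322002.00)
P4 → Knoll (d²=8927561.00)
P5 → Ford (d²=1862180.00)
P6 → Ford (d²=5918282.00)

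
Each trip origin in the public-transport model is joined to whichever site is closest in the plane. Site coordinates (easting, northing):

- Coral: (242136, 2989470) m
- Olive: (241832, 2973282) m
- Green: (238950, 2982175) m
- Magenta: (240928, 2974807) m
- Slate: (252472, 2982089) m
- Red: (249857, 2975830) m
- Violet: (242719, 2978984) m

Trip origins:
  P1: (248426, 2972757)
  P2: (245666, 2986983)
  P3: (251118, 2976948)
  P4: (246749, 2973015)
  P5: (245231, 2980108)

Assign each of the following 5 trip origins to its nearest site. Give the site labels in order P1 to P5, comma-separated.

Red, Coral, Red, Red, Violet

P1 → Red (d²=11491090.00)
P2 → Coral (d²=18646069.00)
P3 → Red (d²=2840045.00)
P4 → Red (d²=17583889.00)
P5 → Violet (d²=7573520.00)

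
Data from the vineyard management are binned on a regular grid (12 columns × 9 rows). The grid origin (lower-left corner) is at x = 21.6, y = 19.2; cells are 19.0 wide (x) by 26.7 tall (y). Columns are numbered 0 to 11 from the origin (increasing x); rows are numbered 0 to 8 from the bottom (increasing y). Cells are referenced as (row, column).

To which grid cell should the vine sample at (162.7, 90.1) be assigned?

(2, 7)

Column index: ⌊(162.7 − 21.6) / 19.0⌋ = ⌊7.426⌋ = 7
Row offset from origin: ⌊(90.1 − 19.2) / 26.7⌋ = ⌊2.655⌋ = 2 → row 2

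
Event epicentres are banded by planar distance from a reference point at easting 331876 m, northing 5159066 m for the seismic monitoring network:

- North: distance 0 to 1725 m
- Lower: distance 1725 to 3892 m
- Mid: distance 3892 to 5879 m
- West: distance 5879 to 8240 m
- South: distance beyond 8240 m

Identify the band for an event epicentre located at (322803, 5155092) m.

South

Distance = √((322803−331876)² + (5155092−5159066)²) = √(82319329.000 + 15792676.000) = 9905.150 m.
8240 ≤ 9905.150 < ∞ → South.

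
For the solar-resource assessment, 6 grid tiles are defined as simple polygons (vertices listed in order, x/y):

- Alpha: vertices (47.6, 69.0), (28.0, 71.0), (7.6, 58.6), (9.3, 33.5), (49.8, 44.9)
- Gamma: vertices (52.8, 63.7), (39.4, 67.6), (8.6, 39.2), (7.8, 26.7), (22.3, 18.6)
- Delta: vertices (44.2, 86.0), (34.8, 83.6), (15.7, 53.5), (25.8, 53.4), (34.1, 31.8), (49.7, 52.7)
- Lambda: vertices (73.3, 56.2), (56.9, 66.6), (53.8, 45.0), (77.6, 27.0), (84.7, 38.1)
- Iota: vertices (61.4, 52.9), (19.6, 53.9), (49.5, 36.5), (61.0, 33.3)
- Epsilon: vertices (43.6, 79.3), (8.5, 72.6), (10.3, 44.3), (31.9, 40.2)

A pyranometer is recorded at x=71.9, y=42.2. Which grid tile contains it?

Cast a ray rightward from (71.9, 42.2). For each polygon, the edges (by vertex number in listed order) whose endpoints lie on opposite sides of y = 42.2, where each meets that height, and whether that is right or left of the point:
Alpha: 3–4 at x≈8.71 (left), 4–5 at x≈40.21 (left) → 0 crossings.
Gamma: 2–3 at x≈11.85 (left), 5–1 at x≈38.26 (left) → 0 crossings.
Delta: 4–5 at x≈30.10 (left), 5–6 at x≈41.86 (left) → 0 crossings.
Lambda: 3–4 at x≈57.50 (left), 5–1 at x≈82.12 (right) → 1 crossing.
Iota: 2–3 at x≈39.71 (left), 4–1 at x≈61.18 (left) → 0 crossings.
Epsilon: 3–4 at x≈21.36 (left), 4–1 at x≈32.50 (left) → 0 crossings.
Only Lambda has an odd count, so the point is inside Lambda.

Lambda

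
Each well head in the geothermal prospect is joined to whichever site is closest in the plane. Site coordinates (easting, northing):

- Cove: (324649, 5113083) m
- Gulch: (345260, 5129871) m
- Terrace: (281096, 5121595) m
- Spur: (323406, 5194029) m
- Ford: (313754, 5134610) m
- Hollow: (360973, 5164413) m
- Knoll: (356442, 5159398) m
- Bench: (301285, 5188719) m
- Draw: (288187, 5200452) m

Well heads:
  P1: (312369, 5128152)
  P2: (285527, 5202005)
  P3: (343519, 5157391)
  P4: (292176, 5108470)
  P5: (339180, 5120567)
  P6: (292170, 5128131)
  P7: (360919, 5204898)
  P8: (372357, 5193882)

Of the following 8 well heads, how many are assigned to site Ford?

P1 → Ford
P2 → Draw
P3 → Knoll
P4 → Terrace
P5 → Gulch
P6 → Terrace
P7 → Spur
P8 → Hollow
1 of the 8 goes to Ford.

1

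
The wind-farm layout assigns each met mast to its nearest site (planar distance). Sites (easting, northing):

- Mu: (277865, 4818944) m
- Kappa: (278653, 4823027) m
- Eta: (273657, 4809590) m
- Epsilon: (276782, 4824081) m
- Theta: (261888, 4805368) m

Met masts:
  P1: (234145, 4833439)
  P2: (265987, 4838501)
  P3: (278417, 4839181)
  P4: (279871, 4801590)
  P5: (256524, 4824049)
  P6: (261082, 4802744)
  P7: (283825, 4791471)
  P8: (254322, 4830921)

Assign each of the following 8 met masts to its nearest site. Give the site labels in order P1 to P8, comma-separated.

P1 → Theta (d²=1557655090.00)
P2 → Epsilon (d²=324468425.00)
P3 → Epsilon (d²=230683225.00)
P4 → Eta (d²=102613796.00)
P5 → Theta (d²=377752257.00)
P6 → Theta (d²=7535012.00)
P7 → Eta (d²=431686385.00)
P8 → Epsilon (d²=551237200.00)

Theta, Epsilon, Epsilon, Eta, Theta, Theta, Eta, Epsilon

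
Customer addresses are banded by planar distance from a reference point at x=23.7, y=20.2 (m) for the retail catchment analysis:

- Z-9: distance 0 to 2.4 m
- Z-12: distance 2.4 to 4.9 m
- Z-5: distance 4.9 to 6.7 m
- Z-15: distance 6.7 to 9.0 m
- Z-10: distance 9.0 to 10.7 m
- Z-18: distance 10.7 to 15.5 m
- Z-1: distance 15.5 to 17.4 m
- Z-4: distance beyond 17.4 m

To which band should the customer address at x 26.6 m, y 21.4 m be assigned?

Distance = √((26.6−23.7)² + (21.4−20.2)²) = √(8.410 + 1.440) = 3.138 m.
2.4 ≤ 3.138 < 4.9 → Z-12.

Z-12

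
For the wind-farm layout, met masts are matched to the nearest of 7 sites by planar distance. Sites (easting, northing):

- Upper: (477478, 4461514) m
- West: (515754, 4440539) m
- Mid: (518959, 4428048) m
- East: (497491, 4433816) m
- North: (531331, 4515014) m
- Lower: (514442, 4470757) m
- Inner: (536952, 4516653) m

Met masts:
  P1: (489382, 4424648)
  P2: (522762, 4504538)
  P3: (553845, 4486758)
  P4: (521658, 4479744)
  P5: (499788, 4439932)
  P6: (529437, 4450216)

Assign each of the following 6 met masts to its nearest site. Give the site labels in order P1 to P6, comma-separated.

East, North, Inner, Lower, East, West

P1 → East (d²=149808105.00)
P2 → North (d²=183174337.00)
P3 → Inner (d²=1179084474.00)
P4 → Lower (d²=132836825.00)
P5 → East (d²=42681665.00)
P6 → West (d²=280868818.00)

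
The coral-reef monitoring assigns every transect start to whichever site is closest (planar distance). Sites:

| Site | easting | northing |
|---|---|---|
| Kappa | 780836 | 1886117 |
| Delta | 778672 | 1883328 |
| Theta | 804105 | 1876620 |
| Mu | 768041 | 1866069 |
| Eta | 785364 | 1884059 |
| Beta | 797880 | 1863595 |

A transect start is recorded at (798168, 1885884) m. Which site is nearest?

Theta

Squared distances to each site:
Kappa: 300452513.000; Delta: 386627152.000; Theta: 121069665.000; Mu: 1300270354.000; Eta: 167273041.000; Beta: 496882465.000.
Minimum at Theta.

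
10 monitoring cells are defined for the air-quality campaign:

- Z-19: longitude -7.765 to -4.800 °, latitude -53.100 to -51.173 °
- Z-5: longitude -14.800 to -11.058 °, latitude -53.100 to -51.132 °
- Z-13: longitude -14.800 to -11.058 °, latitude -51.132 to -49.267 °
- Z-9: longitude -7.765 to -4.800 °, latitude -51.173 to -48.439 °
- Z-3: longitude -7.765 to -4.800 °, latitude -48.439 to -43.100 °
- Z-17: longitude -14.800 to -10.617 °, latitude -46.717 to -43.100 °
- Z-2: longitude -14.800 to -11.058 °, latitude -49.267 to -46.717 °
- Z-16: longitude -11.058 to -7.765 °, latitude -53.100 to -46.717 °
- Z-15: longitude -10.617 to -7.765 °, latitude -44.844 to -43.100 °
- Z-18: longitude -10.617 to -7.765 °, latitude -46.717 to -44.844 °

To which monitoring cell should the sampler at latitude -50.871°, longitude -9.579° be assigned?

Z-16

The point has longitude = -9.579 and latitude = -50.871.
Only Z-16 satisfies -11.058 ≤ longitude ≤ -7.765 and -53.100 ≤ latitude ≤ -46.717.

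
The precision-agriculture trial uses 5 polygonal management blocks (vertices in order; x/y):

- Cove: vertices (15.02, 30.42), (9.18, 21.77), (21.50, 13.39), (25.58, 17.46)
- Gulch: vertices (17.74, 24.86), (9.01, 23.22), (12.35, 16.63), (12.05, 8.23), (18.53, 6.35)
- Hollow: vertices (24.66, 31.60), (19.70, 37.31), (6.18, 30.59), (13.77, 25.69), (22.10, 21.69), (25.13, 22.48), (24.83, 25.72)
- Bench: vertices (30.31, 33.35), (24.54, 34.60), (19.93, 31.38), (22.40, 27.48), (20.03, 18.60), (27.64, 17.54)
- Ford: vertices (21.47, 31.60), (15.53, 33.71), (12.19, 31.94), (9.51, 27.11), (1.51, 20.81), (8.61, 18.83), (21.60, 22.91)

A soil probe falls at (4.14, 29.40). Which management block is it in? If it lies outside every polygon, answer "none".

Cast a ray rightward from (4.14, 29.40). For each polygon, the edges (by vertex number in listed order) whose endpoints lie on opposite sides of y = 29.40, where each meets that height, and whether that is right or left of the point:
Cove: 1–2 at x≈14.331 (right), 4–1 at x≈15.851 (right) → 2 crossings.
Gulch: no edge straddles that height → 0 crossings.
Hollow: 3–4 at x≈8.023 (right), 7–1 at x≈24.724 (right) → 2 crossings.
Bench: 3–4 at x≈21.184 (right), 6–1 at x≈29.643 (right) → 2 crossings.
Ford: 3–4 at x≈10.781 (right), 7–1 at x≈21.503 (right) → 2 crossings.
All counts are even, so the point lies outside every listed polygon.

none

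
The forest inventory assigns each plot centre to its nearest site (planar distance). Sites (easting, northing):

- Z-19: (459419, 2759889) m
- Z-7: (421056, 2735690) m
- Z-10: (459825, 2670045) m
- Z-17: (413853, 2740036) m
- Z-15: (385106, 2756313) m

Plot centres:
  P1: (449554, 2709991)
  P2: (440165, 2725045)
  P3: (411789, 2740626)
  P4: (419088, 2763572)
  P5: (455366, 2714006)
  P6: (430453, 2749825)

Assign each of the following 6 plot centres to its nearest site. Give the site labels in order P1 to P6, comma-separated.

Z-7, Z-7, Z-17, Z-17, Z-7, Z-7

P1 → Z-7 (d²=1472574605.00)
P2 → Z-7 (d²=478469906.00)
P3 → Z-17 (d²=4608196.00)
P4 → Z-17 (d²=581348521.00)
P5 → Z-7 (d²=1647371956.00)
P6 → Z-7 (d²=288101834.00)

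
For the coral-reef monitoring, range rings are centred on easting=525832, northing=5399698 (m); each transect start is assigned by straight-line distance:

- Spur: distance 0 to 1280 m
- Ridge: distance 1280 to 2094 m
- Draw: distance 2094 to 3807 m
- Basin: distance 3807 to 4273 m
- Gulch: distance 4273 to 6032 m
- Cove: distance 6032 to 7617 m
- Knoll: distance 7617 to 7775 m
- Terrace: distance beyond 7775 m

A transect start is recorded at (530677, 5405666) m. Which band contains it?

Distance = √((530677−525832)² + (5405666−5399698)²) = √(23474025.000 + 35617024.000) = 7687.070 m.
7617 ≤ 7687.070 < 7775 → Knoll.

Knoll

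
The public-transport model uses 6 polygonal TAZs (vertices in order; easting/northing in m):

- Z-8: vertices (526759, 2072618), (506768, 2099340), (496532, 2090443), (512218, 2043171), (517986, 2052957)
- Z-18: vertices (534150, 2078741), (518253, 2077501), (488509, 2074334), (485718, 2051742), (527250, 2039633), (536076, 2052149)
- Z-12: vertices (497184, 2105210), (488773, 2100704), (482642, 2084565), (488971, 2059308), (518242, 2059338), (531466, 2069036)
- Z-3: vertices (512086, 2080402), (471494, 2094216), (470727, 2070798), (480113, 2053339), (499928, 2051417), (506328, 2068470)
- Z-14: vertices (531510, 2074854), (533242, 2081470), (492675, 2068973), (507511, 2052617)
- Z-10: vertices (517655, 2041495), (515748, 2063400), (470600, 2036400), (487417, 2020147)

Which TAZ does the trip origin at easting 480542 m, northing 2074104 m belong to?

Cast a ray rightward from (480542, 2074104). For each polygon, the edges (by vertex number in listed order) whose endpoints lie on opposite sides of northing = 2074104, where each meets that height, and whether that is right or left of the point:
Z-8: 1–2 at easting≈525647.3 (right), 3–4 at easting≈501953.7 (right) → 2 crossings.
Z-18: 3–4 at easting≈488480.6 (right), 6–1 at easting≈534485.8 (right) → 2 crossings.
Z-12: 3–4 at easting≈485263.4 (right), 6–1 at easting≈526663.1 (right) → 2 crossings.
Z-3: 2–3 at easting≈470835.3 (left), 6–1 at easting≈509046.8 (right) → 1 crossing.
Z-14: 2–3 at easting≈509330.9 (right), 4–1 at easting≈530700.6 (right) → 2 crossings.
Z-10: no edge straddles that height → 0 crossings.
Only Z-3 has an odd count, so the point is inside Z-3.

Z-3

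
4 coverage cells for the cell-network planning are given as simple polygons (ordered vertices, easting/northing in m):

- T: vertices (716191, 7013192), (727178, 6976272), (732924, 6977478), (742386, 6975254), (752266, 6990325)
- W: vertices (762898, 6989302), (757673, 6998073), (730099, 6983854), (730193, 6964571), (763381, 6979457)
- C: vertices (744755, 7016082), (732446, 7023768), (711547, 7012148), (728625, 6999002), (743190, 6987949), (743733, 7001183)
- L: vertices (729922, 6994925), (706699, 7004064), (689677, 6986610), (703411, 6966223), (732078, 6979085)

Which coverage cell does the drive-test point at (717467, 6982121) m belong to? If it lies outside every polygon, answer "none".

Cast a ray rightward from (717467, 6982121). For each polygon, the edges (by vertex number in listed order) whose endpoints lie on opposite sides of northing = 6982121, where each meets that height, and whether that is right or left of the point:
T: 1–2 at easting≈725437.4 (right), 4–5 at easting≈746887.8 (right) → 2 crossings.
W: 3–4 at easting≈730107.4 (right), 5–1 at easting≈763250.3 (right) → 2 crossings.
C: no edge straddles that height → 0 crossings.
L: 3–4 at easting≈692701.1 (left), 5–1 at easting≈731664.8 (right) → 1 crossing.
Only L has an odd count, so the point is inside L.

L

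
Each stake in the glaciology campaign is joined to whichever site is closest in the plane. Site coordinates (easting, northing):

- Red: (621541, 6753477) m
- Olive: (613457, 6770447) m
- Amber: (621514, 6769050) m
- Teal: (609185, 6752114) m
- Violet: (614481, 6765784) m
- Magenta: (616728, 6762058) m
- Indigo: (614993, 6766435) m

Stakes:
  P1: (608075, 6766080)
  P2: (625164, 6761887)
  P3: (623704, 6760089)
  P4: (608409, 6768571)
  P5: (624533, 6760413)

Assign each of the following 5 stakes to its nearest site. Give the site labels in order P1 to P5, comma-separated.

Violet, Amber, Red, Olive, Red

P1 → Violet (d²=41124452.00)
P2 → Amber (d²=64631069.00)
P3 → Red (d²=48397113.00)
P4 → Olive (d²=29001680.00)
P5 → Red (d²=57060160.00)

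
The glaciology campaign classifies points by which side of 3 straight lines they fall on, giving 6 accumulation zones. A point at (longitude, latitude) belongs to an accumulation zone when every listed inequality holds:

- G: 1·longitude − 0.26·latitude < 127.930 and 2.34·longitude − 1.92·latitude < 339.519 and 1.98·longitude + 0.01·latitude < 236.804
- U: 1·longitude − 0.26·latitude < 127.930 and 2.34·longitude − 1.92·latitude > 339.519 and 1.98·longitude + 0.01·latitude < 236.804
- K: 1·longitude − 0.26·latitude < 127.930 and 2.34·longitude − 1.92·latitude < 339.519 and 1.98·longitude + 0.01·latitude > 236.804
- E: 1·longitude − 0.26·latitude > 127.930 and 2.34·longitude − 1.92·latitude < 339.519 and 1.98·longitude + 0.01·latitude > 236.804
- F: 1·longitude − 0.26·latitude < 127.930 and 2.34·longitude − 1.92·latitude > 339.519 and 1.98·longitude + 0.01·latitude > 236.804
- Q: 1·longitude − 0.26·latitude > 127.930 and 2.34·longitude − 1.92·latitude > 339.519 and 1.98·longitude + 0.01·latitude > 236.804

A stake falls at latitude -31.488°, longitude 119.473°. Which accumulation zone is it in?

1·119.473 − 0.26·-31.488 = 127.660, which is < 127.930
2.34·119.473 − 1.92·-31.488 = 340.024, which is > 339.519
1.98·119.473 + 0.01·-31.488 = 236.242, which is < 236.804
This sign pattern matches U.

U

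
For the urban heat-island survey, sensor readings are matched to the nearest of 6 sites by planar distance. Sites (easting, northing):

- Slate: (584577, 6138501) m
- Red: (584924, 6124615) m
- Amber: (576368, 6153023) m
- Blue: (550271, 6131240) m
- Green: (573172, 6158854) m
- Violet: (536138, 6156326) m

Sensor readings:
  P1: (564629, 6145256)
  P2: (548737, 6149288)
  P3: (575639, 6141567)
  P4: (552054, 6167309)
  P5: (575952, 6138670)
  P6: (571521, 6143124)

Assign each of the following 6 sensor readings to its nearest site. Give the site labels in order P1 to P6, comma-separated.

Amber, Violet, Slate, Violet, Slate, Amber

P1 → Amber (d²=198130410.00)
P2 → Violet (d²=208268245.00)
P3 → Slate (d²=89288200.00)
P4 → Violet (d²=373945345.00)
P5 → Slate (d²=74419186.00)
P6 → Amber (d²=121483610.00)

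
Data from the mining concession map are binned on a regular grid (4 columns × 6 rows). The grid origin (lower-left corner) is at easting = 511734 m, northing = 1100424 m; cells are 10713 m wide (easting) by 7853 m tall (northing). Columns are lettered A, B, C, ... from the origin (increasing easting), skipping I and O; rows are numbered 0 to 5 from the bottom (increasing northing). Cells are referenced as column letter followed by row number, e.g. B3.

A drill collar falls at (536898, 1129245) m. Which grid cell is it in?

C3

Column index: ⌊(536898 − 511734) / 10713⌋ = ⌊2.349⌋ = 2 → column C
Row offset from origin: ⌊(1129245 − 1100424) / 7853⌋ = ⌊3.670⌋ = 3 → row 3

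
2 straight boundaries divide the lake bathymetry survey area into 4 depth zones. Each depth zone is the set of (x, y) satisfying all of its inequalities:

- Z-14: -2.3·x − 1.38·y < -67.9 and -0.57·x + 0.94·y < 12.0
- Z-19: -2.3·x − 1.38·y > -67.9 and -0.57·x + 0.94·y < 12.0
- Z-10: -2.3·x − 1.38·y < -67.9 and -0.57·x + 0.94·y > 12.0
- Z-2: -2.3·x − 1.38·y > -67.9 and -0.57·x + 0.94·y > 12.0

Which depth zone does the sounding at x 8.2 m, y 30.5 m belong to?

-2.3·8.2 − 1.38·30.5 = -60.950, which is > -67.9
-0.57·8.2 + 0.94·30.5 = 23.996, which is > 12.0
This sign pattern matches Z-2.

Z-2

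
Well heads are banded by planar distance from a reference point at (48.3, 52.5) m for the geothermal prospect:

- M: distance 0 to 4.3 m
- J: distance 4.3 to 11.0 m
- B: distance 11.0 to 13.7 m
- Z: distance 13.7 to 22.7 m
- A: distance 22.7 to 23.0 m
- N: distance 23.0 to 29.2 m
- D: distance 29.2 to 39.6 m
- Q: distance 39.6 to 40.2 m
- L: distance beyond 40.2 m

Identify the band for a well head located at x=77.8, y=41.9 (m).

Distance = √((77.8−48.3)² + (41.9−52.5)²) = √(870.250 + 112.360) = 31.347 m.
29.2 ≤ 31.347 < 39.6 → D.

D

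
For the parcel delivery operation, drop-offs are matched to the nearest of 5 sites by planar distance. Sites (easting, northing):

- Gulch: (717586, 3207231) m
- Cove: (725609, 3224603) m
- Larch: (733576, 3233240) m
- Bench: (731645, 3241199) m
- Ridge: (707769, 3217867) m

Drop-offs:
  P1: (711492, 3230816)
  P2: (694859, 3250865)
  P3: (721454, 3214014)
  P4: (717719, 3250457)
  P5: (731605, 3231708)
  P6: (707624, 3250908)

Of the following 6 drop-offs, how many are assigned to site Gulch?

P1 → Ridge
P2 → Ridge
P3 → Gulch
P4 → Bench
P5 → Larch
P6 → Bench
1 of the 6 goes to Gulch.

1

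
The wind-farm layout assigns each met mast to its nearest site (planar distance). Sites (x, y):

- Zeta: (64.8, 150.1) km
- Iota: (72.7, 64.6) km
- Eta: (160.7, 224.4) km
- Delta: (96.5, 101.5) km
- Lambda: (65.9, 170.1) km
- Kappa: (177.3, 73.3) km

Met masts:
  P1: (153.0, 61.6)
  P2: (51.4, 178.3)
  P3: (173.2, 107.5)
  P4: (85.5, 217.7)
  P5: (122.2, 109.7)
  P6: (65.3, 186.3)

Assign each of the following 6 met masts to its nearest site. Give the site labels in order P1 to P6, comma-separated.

P1 → Kappa (d²=727.38)
P2 → Lambda (d²=277.49)
P3 → Kappa (d²=1186.45)
P4 → Lambda (d²=2649.92)
P5 → Delta (d²=727.73)
P6 → Lambda (d²=262.80)

Kappa, Lambda, Kappa, Lambda, Delta, Lambda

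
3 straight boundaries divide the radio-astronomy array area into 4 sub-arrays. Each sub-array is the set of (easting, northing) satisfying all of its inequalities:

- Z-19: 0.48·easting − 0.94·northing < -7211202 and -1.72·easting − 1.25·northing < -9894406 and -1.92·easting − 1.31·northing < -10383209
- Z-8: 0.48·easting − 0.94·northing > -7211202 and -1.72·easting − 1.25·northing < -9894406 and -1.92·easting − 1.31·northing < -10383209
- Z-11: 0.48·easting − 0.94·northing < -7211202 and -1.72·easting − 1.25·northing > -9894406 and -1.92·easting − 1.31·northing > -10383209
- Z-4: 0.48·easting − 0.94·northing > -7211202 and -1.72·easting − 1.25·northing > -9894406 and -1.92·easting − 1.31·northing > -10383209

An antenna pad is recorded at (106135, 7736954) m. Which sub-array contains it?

0.48·106135 − 0.94·7736954 = -7221791.960, which is < -7211202
-1.72·106135 − 1.25·7736954 = -9853744.700, which is > -9894406
-1.92·106135 − 1.31·7736954 = -10339188.940, which is > -10383209
This sign pattern matches Z-11.

Z-11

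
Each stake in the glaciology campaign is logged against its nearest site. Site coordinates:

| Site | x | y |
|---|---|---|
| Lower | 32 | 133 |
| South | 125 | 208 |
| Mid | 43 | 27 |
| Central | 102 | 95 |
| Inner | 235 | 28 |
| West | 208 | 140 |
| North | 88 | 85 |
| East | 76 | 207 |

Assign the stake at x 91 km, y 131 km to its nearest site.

Squared distances to each site:
Lower: 3485.000; South: 7085.000; Mid: 13120.000; Central: 1417.000; Inner: 31345.000; West: 13770.000; North: 2125.000; East: 6001.000.
Minimum at Central.

Central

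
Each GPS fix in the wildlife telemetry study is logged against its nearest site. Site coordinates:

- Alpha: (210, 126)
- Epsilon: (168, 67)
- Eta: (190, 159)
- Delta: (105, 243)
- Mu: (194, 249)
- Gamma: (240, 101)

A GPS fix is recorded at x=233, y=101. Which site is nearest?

Gamma

Squared distances to each site:
Alpha: 1154.000; Epsilon: 5381.000; Eta: 5213.000; Delta: 36548.000; Mu: 23425.000; Gamma: 49.000.
Minimum at Gamma.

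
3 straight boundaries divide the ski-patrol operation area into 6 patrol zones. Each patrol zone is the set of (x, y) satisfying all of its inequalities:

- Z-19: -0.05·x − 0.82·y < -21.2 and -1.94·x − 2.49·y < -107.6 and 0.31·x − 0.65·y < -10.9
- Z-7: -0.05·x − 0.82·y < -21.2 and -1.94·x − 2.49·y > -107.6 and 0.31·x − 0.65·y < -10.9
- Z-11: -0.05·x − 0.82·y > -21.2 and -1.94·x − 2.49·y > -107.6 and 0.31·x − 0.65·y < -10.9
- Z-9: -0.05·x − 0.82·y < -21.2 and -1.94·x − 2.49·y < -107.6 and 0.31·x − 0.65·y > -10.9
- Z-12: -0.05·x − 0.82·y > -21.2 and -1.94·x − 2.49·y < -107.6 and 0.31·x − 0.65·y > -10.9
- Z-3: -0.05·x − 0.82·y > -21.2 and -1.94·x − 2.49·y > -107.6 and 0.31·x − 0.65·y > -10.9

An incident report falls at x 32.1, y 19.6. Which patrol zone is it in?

-0.05·32.1 − 0.82·19.6 = -17.677, which is > -21.2
-1.94·32.1 − 2.49·19.6 = -111.078, which is < -107.6
0.31·32.1 − 0.65·19.6 = -2.789, which is > -10.9
This sign pattern matches Z-12.

Z-12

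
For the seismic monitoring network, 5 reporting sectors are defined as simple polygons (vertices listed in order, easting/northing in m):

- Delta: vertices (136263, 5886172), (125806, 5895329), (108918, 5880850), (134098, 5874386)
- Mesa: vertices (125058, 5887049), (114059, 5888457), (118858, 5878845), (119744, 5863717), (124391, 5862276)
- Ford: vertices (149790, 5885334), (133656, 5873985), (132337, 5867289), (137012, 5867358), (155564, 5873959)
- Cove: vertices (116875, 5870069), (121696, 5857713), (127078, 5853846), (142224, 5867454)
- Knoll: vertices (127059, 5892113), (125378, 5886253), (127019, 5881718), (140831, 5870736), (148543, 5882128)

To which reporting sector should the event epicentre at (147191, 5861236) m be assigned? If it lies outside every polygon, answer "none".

none

Cast a ray rightward from (147191, 5861236). For each polygon, the edges (by vertex number in listed order) whose endpoints lie on opposite sides of northing = 5861236, where each meets that height, and whether that is right or left of the point:
Delta: no edge straddles that height → 0 crossings.
Mesa: no edge straddles that height → 0 crossings.
Ford: no edge straddles that height → 0 crossings.
Cove: 1–2 at easting≈120321.4 (left), 3–4 at easting≈135303.2 (left) → 0 crossings.
Knoll: no edge straddles that height → 0 crossings.
All counts are even, so the point lies outside every listed polygon.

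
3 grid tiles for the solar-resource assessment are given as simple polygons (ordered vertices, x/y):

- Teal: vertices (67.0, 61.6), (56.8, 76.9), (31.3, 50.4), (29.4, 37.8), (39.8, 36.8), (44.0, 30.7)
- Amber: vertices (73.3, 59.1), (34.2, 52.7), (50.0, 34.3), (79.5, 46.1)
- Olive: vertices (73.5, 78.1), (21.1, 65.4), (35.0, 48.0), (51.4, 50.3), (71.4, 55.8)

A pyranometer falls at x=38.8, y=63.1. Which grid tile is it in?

Olive

Cast a ray rightward from (38.8, 63.1). For each polygon, the edges (by vertex number in listed order) whose endpoints lie on opposite sides of y = 63.1, where each meets that height, and whether that is right or left of the point:
Teal: 1–2 at x≈66.00 (right), 2–3 at x≈43.52 (right) → 2 crossings.
Amber: no edge straddles that height → 0 crossings.
Olive: 2–3 at x≈22.94 (left), 5–1 at x≈72.09 (right) → 1 crossing.
Only Olive has an odd count, so the point is inside Olive.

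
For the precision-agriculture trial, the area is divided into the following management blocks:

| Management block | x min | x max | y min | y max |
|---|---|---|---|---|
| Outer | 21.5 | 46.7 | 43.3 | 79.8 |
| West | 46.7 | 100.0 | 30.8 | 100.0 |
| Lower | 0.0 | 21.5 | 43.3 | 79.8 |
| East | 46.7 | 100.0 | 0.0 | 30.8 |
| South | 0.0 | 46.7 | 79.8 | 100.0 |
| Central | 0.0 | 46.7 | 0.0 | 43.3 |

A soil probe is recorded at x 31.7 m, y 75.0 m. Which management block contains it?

Outer

The point has x = 31.7 and y = 75.0.
Only Outer satisfies 21.5 ≤ x ≤ 46.7 and 43.3 ≤ y ≤ 79.8.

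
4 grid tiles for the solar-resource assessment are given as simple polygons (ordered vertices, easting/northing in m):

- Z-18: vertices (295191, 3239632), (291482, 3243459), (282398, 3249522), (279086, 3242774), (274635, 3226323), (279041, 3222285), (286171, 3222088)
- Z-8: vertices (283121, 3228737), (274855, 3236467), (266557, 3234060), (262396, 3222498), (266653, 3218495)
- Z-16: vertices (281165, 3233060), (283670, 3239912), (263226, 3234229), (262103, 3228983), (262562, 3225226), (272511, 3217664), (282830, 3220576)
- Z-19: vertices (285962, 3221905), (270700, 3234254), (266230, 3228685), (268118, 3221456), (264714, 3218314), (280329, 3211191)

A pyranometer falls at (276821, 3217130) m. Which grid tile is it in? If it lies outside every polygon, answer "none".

Cast a ray rightward from (276821, 3217130). For each polygon, the edges (by vertex number in listed order) whose endpoints lie on opposite sides of northing = 3217130, where each meets that height, and whether that is right or left of the point:
Z-18: no edge straddles that height → 0 crossings.
Z-8: no edge straddles that height → 0 crossings.
Z-16: no edge straddles that height → 0 crossings.
Z-19: 5–6 at easting≈267309.6 (left), 6–1 at easting≈283451.5 (right) → 1 crossing.
Only Z-19 has an odd count, so the point is inside Z-19.

Z-19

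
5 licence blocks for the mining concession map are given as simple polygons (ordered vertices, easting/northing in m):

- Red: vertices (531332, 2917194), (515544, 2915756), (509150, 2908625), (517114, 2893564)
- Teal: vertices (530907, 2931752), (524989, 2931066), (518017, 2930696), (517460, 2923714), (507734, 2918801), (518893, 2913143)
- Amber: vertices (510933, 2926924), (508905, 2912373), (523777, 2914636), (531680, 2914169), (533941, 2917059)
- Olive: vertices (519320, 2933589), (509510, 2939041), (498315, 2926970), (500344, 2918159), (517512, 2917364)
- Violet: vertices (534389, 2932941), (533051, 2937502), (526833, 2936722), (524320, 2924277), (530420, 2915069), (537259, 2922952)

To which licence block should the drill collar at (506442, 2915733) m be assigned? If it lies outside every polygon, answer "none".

none

Cast a ray rightward from (506442, 2915733). For each polygon, the edges (by vertex number in listed order) whose endpoints lie on opposite sides of northing = 2915733, where each meets that height, and whether that is right or left of the point:
Red: 2–3 at easting≈515523.4 (right), 4–1 at easting≈530452.9 (right) → 2 crossings.
Teal: 5–6 at easting≈513784.9 (right), 6–1 at easting≈520565.1 (right) → 2 crossings.
Amber: 1–2 at easting≈509373.3 (right), 4–5 at easting≈532903.6 (right) → 2 crossings.
Olive: no edge straddles that height → 0 crossings.
Violet: 4–5 at easting≈529980.1 (right), 5–6 at easting≈530996.1 (right) → 2 crossings.
All counts are even, so the point lies outside every listed polygon.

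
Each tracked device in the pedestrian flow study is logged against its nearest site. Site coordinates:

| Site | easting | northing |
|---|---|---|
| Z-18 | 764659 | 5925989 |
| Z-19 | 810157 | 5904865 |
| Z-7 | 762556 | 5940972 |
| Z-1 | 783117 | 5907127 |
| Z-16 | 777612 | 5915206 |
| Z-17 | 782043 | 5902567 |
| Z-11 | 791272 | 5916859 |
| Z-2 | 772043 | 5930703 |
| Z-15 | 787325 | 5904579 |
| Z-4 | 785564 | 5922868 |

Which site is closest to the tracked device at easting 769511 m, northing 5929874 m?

Z-2

Squared distances to each site:
Z-18: 38635129.000; Z-19: 2277547397.000; Z-7: 171537629.000; Z-1: 702549245.000; Z-16: 280776425.000; Z-17: 902723273.000; Z-11: 642931346.000; Z-2: 7098265.000; Z-15: 957175621.000; Z-4: 306782845.000.
Minimum at Z-2.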